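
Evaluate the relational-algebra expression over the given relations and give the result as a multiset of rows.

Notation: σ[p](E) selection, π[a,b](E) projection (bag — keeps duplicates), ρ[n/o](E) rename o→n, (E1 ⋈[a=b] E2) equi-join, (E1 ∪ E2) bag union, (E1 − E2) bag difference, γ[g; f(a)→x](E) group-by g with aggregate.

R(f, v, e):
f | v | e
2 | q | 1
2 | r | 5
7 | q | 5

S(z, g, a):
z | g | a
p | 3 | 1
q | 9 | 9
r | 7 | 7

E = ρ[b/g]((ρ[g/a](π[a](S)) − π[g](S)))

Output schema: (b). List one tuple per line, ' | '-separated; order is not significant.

Subexpression sizes:
  S → 3
  π[a](S) → 3
  ρ[g/a](π[a](S)) → 3
  S → 3
  π[g](S) → 3
  (ρ[g/a](π[a](S)) − π[g](S)) → 1
  ρ[b/g]((ρ[g/a](π[a](S)) − π[g](S))) → 1

== RESULT ==
b
1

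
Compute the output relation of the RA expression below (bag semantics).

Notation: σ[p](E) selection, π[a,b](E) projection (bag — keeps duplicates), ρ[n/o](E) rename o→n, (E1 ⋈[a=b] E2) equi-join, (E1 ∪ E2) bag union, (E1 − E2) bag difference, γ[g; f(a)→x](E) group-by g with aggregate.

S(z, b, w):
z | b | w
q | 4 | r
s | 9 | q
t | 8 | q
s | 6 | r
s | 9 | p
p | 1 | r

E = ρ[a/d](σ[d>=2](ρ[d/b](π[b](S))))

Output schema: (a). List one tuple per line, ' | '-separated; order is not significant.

Subexpression sizes:
  S → 6
  π[b](S) → 6
  ρ[d/b](π[b](S)) → 6
  σ[d>=2](ρ[d/b](π[b](S))) → 5
  ρ[a/d](σ[d>=2](ρ[d/b](π[b](S)))) → 5

== RESULT ==
a
4
6
8
9
9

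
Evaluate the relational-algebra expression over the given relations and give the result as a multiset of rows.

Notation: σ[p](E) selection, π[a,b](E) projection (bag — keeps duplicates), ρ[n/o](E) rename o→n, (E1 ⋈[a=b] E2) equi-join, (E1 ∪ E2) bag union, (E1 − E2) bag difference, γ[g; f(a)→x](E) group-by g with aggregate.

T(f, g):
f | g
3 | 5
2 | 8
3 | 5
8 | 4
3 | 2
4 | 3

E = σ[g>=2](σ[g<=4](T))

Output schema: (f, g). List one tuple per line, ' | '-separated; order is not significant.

Per-node cardinality:
  T → 6
  σ[g<=4](T) → 3
  σ[g>=2](σ[g<=4](T)) → 3

== RESULT ==
f | g
3 | 2
4 | 3
8 | 4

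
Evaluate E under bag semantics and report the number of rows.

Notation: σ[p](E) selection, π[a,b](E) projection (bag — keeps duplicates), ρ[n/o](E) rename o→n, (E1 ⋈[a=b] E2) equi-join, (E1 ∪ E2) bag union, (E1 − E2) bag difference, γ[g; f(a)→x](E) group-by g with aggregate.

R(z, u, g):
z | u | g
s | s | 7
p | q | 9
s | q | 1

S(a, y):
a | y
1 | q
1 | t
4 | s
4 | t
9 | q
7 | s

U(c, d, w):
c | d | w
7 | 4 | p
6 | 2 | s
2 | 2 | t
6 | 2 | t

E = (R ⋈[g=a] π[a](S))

Stepwise |·|:
  R → 3
  S → 6
  π[a](S) → 6
  (R ⋈[g=a] π[a](S)) → 4

|E| = 4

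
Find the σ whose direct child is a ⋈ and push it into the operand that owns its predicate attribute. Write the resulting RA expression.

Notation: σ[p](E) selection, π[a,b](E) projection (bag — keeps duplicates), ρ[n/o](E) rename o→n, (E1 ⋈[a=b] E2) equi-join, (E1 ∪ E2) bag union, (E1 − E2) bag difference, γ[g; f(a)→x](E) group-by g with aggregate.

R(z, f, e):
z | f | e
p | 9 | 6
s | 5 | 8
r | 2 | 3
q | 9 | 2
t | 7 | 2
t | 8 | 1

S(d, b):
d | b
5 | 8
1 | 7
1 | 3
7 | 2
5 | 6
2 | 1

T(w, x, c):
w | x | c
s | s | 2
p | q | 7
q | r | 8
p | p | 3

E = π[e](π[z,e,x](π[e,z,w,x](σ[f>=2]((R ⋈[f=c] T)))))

σ filters on f, owned by the left side.
E' = π[e](π[z,e,x](π[e,z,w,x]((σ[f>=2](R) ⋈[f=c] T))))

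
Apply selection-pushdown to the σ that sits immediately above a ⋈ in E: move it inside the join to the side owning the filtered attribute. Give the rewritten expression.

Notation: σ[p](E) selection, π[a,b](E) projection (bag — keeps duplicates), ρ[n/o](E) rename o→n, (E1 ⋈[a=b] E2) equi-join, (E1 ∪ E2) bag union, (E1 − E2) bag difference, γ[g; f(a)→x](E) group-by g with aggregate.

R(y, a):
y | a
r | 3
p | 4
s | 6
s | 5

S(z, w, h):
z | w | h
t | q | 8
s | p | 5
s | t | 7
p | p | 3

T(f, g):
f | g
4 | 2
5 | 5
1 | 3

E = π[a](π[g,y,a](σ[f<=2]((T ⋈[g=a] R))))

σ filters on f, owned by the left side.
E' = π[a](π[g,y,a]((σ[f<=2](T) ⋈[g=a] R)))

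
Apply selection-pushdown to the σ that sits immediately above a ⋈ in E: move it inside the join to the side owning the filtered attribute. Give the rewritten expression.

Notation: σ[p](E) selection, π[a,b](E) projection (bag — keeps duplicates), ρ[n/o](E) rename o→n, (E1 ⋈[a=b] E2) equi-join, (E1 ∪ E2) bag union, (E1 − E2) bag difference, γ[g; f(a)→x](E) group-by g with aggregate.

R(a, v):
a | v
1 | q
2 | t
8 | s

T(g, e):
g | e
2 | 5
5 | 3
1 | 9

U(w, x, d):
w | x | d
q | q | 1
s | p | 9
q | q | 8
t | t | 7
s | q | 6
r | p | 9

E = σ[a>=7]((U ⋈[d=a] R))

σ filters on a, owned by the right side.
E' = (U ⋈[d=a] σ[a>=7](R))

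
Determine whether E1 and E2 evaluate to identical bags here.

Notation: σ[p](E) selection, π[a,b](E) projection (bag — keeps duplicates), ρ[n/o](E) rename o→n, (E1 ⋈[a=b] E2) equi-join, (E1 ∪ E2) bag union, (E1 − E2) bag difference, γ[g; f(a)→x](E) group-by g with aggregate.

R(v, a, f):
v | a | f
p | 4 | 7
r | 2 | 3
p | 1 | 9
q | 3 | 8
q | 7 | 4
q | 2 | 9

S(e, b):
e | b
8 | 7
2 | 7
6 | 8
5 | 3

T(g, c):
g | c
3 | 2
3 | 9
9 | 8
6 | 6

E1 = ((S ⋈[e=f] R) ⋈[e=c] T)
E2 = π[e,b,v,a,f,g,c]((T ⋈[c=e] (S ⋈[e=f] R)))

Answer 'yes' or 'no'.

E1 per-node cardinality:
  S → 4
  R → 6
  (S ⋈[e=f] R) → 1
  T → 4
  ((S ⋈[e=f] R) ⋈[e=c] T) → 1
E2 per-node cardinality:
  T → 4
  S → 4
  R → 6
  (S ⋈[e=f] R) → 1
  (T ⋈[c=e] (S ⋈[e=f] R)) → 1
  π[e,b,v,a,f,g,c]((T ⋈[c=e] (S ⋈[e=f] R))) → 1

E1 and E2 produce the same multiset:
e | b | v | a | f | g | c
8 | 7 | q | 3 | 8 | 9 | 8

yes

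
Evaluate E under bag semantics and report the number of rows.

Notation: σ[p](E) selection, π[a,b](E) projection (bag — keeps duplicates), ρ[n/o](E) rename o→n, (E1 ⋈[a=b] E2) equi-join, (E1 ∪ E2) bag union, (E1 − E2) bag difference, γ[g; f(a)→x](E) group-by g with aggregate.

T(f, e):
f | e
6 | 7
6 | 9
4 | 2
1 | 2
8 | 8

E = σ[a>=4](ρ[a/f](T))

Stepwise |·|:
  T → 5
  ρ[a/f](T) → 5
  σ[a>=4](ρ[a/f](T)) → 4

|E| = 4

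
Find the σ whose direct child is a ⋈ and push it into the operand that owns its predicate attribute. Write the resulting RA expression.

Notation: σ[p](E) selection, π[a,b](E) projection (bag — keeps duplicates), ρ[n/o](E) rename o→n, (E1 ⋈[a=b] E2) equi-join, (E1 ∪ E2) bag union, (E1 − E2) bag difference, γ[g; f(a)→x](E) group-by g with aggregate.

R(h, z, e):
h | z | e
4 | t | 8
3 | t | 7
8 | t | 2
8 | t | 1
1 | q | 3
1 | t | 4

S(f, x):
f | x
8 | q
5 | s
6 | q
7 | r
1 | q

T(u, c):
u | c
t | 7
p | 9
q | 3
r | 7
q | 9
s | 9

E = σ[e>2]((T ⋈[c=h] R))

σ filters on e, owned by the right side.
E' = (T ⋈[c=h] σ[e>2](R))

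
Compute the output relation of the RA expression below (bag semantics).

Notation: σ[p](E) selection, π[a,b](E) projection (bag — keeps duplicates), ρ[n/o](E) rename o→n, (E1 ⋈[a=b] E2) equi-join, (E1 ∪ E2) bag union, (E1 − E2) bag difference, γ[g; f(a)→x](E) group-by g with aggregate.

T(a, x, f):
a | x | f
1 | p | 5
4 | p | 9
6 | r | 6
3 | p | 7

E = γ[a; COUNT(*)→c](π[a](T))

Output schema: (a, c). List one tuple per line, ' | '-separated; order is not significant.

Subexpression sizes:
  T → 4
  π[a](T) → 4
  γ[a; COUNT(*)→c](π[a](T)) → 4

== RESULT ==
a | c
1 | 1
3 | 1
4 | 1
6 | 1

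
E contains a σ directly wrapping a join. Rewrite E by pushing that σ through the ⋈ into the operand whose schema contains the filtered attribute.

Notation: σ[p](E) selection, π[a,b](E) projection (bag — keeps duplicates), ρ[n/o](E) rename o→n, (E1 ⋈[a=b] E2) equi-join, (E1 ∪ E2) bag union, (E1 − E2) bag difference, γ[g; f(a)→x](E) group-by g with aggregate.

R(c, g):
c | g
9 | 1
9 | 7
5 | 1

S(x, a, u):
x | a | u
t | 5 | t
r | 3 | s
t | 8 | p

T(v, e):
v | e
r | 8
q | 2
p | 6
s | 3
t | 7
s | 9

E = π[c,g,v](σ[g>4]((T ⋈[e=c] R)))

σ filters on g, owned by the right side.
E' = π[c,g,v]((T ⋈[e=c] σ[g>4](R)))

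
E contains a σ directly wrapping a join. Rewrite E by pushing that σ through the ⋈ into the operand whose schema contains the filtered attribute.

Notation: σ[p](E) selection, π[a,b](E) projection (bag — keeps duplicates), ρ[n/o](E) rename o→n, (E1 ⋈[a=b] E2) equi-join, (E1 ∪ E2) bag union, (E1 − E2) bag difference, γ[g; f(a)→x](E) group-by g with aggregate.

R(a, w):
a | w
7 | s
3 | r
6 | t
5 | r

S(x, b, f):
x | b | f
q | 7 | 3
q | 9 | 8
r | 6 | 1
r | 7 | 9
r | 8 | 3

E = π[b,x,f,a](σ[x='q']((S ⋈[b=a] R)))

σ filters on x, owned by the left side.
E' = π[b,x,f,a]((σ[x='q'](S) ⋈[b=a] R))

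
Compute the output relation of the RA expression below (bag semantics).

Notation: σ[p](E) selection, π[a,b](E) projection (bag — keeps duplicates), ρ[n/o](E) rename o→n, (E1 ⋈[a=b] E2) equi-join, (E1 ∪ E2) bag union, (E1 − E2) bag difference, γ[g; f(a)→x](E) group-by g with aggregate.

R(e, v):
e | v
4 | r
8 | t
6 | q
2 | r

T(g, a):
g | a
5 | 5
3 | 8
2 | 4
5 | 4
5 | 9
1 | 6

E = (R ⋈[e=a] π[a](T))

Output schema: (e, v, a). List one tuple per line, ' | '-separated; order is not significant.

Row counts bottom-up:
  R → 4
  T → 6
  π[a](T) → 6
  (R ⋈[e=a] π[a](T)) → 4

== RESULT ==
e | v | a
4 | r | 4
4 | r | 4
6 | q | 6
8 | t | 8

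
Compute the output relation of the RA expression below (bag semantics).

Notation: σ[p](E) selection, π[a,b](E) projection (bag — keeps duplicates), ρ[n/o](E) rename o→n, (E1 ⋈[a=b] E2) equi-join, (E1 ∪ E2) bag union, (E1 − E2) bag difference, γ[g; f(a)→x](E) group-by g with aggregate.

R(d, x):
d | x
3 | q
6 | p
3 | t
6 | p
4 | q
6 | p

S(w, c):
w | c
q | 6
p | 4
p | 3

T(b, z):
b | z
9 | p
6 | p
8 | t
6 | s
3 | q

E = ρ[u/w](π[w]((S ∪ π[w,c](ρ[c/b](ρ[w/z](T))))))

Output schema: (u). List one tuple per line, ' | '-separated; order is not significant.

Per-node cardinality:
  S → 3
  T → 5
  ρ[w/z](T) → 5
  ρ[c/b](ρ[w/z](T)) → 5
  π[w,c](ρ[c/b](ρ[w/z](T))) → 5
  (S ∪ π[w,c](ρ[c/b](ρ[w/z](T)))) → 8
  π[w]((S ∪ π[w,c](ρ[c/b](ρ[w/z](T))))) → 8
  ρ[u/w](π[w]((S ∪ π[w,c](ρ[c/b](ρ[w/z](T)))))) → 8

== RESULT ==
u
p
p
p
p
q
q
s
t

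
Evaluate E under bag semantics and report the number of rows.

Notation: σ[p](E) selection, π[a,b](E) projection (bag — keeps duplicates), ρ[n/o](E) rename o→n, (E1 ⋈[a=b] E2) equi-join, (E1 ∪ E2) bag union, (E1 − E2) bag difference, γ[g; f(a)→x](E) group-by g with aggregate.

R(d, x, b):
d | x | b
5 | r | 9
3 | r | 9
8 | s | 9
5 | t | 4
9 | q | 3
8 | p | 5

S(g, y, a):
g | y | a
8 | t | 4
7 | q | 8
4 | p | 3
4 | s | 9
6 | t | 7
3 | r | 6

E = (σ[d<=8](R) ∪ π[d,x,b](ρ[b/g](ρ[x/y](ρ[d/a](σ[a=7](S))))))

Per-node cardinality:
  R → 6
  σ[d<=8](R) → 5
  S → 6
  σ[a=7](S) → 1
  ρ[d/a](σ[a=7](S)) → 1
  ρ[x/y](ρ[d/a](σ[a=7](S))) → 1
  ρ[b/g](ρ[x/y](ρ[d/a](σ[a=7](S)))) → 1
  π[d,x,b](ρ[b/g](ρ[x/y](ρ[d/a](σ[a=7](S))))) → 1
  (σ[d<=8](R) ∪ π[d,x,b](ρ[b/g](ρ[x/y](ρ[d/a](σ[a=7](S)))))) → 6

|E| = 6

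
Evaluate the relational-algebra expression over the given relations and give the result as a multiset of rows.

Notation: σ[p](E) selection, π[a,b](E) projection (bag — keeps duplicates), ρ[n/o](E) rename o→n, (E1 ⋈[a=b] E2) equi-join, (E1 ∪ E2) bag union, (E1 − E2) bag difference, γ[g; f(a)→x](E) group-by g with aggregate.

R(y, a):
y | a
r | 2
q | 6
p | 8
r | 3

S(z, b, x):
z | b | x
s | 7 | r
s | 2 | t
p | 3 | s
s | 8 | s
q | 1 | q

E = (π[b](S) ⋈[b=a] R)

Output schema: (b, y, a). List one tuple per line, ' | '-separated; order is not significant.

Row counts bottom-up:
  S → 5
  π[b](S) → 5
  R → 4
  (π[b](S) ⋈[b=a] R) → 3

== RESULT ==
b | y | a
2 | r | 2
3 | r | 3
8 | p | 8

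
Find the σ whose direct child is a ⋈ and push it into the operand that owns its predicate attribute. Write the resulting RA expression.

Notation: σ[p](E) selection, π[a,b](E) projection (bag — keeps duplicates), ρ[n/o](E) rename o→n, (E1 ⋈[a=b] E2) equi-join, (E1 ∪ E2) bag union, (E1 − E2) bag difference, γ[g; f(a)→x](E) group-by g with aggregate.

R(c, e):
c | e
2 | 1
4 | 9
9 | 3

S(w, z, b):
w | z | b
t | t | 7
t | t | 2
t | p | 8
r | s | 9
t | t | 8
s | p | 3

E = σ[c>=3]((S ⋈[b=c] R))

σ filters on c, owned by the right side.
E' = (S ⋈[b=c] σ[c>=3](R))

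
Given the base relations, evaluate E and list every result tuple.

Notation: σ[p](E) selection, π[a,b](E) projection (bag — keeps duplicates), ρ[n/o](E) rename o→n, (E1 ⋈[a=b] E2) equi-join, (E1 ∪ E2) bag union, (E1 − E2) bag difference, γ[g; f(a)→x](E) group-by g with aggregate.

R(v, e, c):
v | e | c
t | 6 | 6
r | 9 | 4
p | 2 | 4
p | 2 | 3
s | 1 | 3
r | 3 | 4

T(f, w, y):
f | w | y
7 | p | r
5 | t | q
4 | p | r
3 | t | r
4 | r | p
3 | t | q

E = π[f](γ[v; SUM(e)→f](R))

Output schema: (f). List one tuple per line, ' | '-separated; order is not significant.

Per-node cardinality:
  R → 6
  γ[v; SUM(e)→f](R) → 4
  π[f](γ[v; SUM(e)→f](R)) → 4

== RESULT ==
f
1
4
6
12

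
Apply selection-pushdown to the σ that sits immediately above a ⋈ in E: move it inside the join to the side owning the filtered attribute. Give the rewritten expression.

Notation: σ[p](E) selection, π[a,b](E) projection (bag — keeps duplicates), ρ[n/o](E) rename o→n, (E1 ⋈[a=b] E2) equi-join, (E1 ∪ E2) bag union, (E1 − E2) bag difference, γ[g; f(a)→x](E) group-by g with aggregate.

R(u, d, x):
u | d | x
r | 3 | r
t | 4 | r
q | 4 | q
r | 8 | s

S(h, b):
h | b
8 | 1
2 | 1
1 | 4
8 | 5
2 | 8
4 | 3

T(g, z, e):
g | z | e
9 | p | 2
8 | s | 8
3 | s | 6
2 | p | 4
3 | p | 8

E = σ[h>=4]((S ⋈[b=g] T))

σ filters on h, owned by the left side.
E' = (σ[h>=4](S) ⋈[b=g] T)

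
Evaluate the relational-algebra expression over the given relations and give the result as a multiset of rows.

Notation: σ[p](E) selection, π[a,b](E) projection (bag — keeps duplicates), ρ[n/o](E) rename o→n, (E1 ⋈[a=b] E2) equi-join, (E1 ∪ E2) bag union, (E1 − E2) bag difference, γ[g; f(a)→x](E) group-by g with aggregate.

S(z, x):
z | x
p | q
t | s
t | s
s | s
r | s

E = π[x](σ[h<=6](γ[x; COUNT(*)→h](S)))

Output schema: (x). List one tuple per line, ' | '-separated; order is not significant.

Subexpression sizes:
  S → 5
  γ[x; COUNT(*)→h](S) → 2
  σ[h<=6](γ[x; COUNT(*)→h](S)) → 2
  π[x](σ[h<=6](γ[x; COUNT(*)→h](S))) → 2

== RESULT ==
x
q
s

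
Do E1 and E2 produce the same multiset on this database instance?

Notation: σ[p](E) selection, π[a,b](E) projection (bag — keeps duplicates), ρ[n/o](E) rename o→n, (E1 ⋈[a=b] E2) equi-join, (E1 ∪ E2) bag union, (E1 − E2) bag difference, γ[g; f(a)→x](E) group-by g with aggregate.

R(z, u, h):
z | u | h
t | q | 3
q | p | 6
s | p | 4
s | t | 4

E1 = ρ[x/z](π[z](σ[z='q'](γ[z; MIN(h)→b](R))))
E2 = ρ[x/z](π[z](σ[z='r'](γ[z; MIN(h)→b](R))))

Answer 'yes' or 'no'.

E1 per-node cardinality:
  R → 4
  γ[z; MIN(h)→b](R) → 3
  σ[z='q'](γ[z; MIN(h)→b](R)) → 1
  π[z](σ[z='q'](γ[z; MIN(h)→b](R))) → 1
  ρ[x/z](π[z](σ[z='q'](γ[z; MIN(h)→b](R)))) → 1
E2 per-node cardinality:
  R → 4
  γ[z; MIN(h)→b](R) → 3
  σ[z='r'](γ[z; MIN(h)→b](R)) → 0
  π[z](σ[z='r'](γ[z; MIN(h)→b](R))) → 0
  ρ[x/z](π[z](σ[z='r'](γ[z; MIN(h)→b](R)))) → 0

E1 result:
x
q
E2 result:
x
(0 rows)
Witness: ('q',) appears 1× in E1 but 0× in E2.

no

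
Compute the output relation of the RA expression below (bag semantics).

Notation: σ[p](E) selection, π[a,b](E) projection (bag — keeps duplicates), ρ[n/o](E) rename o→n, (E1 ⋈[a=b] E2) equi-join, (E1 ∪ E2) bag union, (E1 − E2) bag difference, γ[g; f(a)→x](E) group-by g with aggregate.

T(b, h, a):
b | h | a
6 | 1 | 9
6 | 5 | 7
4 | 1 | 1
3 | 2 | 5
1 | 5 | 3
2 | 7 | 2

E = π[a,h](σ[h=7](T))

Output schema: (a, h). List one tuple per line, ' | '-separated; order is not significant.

Stepwise |·|:
  T → 6
  σ[h=7](T) → 1
  π[a,h](σ[h=7](T)) → 1

== RESULT ==
a | h
2 | 7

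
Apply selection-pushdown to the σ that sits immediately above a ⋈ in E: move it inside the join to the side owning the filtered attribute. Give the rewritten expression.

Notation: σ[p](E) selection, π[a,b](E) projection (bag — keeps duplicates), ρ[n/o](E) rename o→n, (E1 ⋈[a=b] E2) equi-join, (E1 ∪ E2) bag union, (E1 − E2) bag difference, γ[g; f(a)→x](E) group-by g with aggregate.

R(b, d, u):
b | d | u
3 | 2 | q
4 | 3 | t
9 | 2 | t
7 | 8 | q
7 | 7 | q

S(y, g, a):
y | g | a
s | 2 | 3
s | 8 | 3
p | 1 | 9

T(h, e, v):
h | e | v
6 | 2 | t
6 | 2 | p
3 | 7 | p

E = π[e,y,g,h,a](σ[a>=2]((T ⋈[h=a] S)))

σ filters on a, owned by the right side.
E' = π[e,y,g,h,a]((T ⋈[h=a] σ[a>=2](S)))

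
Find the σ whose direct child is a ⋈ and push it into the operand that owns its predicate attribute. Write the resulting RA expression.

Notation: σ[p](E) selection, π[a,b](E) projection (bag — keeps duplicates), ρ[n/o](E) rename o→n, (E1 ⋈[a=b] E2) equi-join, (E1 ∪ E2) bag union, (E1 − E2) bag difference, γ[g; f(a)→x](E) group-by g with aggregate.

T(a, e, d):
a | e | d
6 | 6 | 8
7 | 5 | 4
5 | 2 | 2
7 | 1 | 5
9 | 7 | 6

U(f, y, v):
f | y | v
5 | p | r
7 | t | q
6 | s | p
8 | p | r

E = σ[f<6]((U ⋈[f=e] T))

σ filters on f, owned by the left side.
E' = (σ[f<6](U) ⋈[f=e] T)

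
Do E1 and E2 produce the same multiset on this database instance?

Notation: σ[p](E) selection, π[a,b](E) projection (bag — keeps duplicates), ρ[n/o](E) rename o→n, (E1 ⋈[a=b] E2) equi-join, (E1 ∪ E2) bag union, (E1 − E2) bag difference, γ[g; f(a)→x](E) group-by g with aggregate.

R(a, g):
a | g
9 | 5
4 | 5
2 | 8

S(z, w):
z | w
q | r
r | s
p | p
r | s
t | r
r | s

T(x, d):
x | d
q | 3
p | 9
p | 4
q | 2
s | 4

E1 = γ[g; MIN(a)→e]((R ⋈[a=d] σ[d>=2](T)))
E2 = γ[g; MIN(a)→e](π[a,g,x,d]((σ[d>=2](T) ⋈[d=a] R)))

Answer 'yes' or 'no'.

E1 row counts bottom-up:
  R → 3
  T → 5
  σ[d>=2](T) → 5
  (R ⋈[a=d] σ[d>=2](T)) → 4
  γ[g; MIN(a)→e]((R ⋈[a=d] σ[d>=2](T))) → 2
E2 row counts bottom-up:
  T → 5
  σ[d>=2](T) → 5
  R → 3
  (σ[d>=2](T) ⋈[d=a] R) → 4
  π[a,g,x,d]((σ[d>=2](T) ⋈[d=a] R)) → 4
  γ[g; MIN(a)→e](π[a,g,x,d]((σ[d>=2](T) ⋈[d=a] R))) → 2

E1 and E2 produce the same multiset:
g | e
5 | 4
8 | 2

yes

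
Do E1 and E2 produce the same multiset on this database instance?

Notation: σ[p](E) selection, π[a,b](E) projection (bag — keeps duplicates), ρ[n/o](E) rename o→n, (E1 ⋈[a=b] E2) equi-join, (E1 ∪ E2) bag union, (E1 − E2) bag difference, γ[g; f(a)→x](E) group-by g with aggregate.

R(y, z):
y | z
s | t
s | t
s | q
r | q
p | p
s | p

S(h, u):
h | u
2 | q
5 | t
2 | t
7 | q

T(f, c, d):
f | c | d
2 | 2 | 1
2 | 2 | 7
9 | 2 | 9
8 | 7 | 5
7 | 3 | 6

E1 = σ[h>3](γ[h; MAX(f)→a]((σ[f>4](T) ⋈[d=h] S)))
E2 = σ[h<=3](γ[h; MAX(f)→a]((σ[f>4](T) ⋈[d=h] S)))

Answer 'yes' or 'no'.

E1 stepwise |·|:
  T → 5
  σ[f>4](T) → 3
  S → 4
  (σ[f>4](T) ⋈[d=h] S) → 1
  γ[h; MAX(f)→a]((σ[f>4](T) ⋈[d=h] S)) → 1
  σ[h>3](γ[h; MAX(f)→a]((σ[f>4](T) ⋈[d=h] S))) → 1
E2 stepwise |·|:
  T → 5
  σ[f>4](T) → 3
  S → 4
  (σ[f>4](T) ⋈[d=h] S) → 1
  γ[h; MAX(f)→a]((σ[f>4](T) ⋈[d=h] S)) → 1
  σ[h<=3](γ[h; MAX(f)→a]((σ[f>4](T) ⋈[d=h] S))) → 0

E1 result:
h | a
5 | 8
E2 result:
h | a
(0 rows)
Witness: (5, 8) appears 1× in E1 but 0× in E2.

no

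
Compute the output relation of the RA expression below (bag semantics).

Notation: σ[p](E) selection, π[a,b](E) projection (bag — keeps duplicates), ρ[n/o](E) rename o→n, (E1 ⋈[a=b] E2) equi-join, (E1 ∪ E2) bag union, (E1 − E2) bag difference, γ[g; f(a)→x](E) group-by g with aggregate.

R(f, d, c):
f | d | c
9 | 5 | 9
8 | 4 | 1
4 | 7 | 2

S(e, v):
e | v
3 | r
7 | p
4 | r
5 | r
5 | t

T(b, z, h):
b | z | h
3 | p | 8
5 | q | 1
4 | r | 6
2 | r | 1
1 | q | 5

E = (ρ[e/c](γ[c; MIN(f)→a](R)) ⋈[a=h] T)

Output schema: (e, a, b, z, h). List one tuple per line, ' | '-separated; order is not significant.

Subexpression sizes:
  R → 3
  γ[c; MIN(f)→a](R) → 3
  ρ[e/c](γ[c; MIN(f)→a](R)) → 3
  T → 5
  (ρ[e/c](γ[c; MIN(f)→a](R)) ⋈[a=h] T) → 1

== RESULT ==
e | a | b | z | h
1 | 8 | 3 | p | 8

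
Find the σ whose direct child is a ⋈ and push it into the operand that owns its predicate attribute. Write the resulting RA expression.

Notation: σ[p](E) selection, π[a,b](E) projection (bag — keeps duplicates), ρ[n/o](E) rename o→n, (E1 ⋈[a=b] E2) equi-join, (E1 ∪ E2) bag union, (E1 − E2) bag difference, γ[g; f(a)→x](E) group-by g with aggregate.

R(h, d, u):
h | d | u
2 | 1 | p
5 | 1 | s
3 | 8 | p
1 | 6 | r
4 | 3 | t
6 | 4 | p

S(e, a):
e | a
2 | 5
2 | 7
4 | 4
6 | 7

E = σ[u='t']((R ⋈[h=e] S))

σ filters on u, owned by the left side.
E' = (σ[u='t'](R) ⋈[h=e] S)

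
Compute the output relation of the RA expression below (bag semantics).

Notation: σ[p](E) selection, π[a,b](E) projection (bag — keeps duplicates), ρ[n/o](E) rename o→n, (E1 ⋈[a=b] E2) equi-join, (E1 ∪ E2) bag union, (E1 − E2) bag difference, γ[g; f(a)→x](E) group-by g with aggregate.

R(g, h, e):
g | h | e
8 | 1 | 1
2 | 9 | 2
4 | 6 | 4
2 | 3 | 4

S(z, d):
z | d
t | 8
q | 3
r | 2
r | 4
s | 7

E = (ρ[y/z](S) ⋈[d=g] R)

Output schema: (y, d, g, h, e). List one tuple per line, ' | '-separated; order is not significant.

Stepwise |·|:
  S → 5
  ρ[y/z](S) → 5
  R → 4
  (ρ[y/z](S) ⋈[d=g] R) → 4

== RESULT ==
y | d | g | h | e
r | 2 | 2 | 3 | 4
r | 2 | 2 | 9 | 2
r | 4 | 4 | 6 | 4
t | 8 | 8 | 1 | 1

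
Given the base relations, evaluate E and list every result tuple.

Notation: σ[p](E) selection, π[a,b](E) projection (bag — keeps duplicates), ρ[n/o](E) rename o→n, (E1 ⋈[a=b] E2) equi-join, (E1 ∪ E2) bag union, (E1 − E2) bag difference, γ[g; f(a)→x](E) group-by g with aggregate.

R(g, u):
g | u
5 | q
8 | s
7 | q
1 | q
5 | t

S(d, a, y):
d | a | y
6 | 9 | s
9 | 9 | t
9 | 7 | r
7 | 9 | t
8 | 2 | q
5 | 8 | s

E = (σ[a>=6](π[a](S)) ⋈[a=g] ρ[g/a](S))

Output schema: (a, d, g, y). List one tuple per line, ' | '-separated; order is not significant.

Stepwise |·|:
  S → 6
  π[a](S) → 6
  σ[a>=6](π[a](S)) → 5
  S → 6
  ρ[g/a](S) → 6
  (σ[a>=6](π[a](S)) ⋈[a=g] ρ[g/a](S)) → 11

== RESULT ==
a | d | g | y
7 | 9 | 7 | r
8 | 5 | 8 | s
9 | 6 | 9 | s
9 | 6 | 9 | s
9 | 6 | 9 | s
9 | 7 | 9 | t
9 | 7 | 9 | t
9 | 7 | 9 | t
9 | 9 | 9 | t
9 | 9 | 9 | t
9 | 9 | 9 | t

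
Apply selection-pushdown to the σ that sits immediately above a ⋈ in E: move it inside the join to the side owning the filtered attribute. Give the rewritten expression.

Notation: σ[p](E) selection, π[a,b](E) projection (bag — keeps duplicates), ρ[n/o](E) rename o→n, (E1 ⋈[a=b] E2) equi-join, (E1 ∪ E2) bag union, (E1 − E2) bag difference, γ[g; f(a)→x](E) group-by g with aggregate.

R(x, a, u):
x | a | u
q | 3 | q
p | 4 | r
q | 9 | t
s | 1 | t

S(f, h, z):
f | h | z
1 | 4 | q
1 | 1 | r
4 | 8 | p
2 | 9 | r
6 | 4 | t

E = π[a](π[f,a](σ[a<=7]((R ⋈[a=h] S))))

σ filters on a, owned by the left side.
E' = π[a](π[f,a]((σ[a<=7](R) ⋈[a=h] S)))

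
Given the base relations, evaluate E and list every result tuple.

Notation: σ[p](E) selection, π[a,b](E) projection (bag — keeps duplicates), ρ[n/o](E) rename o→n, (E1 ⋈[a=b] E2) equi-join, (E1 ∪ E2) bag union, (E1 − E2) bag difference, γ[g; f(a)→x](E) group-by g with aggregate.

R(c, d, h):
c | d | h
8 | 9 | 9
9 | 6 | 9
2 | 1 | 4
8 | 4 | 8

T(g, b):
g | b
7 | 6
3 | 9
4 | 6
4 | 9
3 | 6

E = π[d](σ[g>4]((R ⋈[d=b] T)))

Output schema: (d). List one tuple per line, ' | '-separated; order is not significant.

Row counts bottom-up:
  R → 4
  T → 5
  (R ⋈[d=b] T) → 5
  σ[g>4]((R ⋈[d=b] T)) → 1
  π[d](σ[g>4]((R ⋈[d=b] T))) → 1

== RESULT ==
d
6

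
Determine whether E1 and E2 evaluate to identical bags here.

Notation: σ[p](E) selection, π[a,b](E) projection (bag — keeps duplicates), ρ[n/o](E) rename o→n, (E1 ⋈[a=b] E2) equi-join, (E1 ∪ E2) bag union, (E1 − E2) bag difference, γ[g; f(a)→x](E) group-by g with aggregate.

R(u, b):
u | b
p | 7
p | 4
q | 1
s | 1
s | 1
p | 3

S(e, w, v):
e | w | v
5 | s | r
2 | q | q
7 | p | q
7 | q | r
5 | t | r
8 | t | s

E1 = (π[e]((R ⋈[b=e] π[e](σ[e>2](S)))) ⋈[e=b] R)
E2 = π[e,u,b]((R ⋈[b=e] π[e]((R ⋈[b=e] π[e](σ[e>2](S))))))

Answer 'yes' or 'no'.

E1 per-node cardinality:
  R → 6
  S → 6
  σ[e>2](S) → 5
  π[e](σ[e>2](S)) → 5
  (R ⋈[b=e] π[e](σ[e>2](S))) → 2
  π[e]((R ⋈[b=e] π[e](σ[e>2](S)))) → 2
  R → 6
  (π[e]((R ⋈[b=e] π[e](σ[e>2](S)))) ⋈[e=b] R) → 2
E2 per-node cardinality:
  R → 6
  R → 6
  S → 6
  σ[e>2](S) → 5
  π[e](σ[e>2](S)) → 5
  (R ⋈[b=e] π[e](σ[e>2](S))) → 2
  π[e]((R ⋈[b=e] π[e](σ[e>2](S)))) → 2
  (R ⋈[b=e] π[e]((R ⋈[b=e] π[e](σ[e>2](S))))) → 2
  π[e,u,b]((R ⋈[b=e] π[e]((R ⋈[b=e] π[e](σ[e>2](S)))))) → 2

E1 and E2 produce the same multiset:
e | u | b
7 | p | 7
7 | p | 7

yes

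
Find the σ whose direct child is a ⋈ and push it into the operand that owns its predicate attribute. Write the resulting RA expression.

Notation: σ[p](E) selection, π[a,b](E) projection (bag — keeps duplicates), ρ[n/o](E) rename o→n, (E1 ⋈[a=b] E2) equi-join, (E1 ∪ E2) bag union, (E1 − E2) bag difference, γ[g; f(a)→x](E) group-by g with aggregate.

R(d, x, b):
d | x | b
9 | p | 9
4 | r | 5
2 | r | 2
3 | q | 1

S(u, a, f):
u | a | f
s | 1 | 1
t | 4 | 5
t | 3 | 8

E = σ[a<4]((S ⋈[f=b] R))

σ filters on a, owned by the left side.
E' = (σ[a<4](S) ⋈[f=b] R)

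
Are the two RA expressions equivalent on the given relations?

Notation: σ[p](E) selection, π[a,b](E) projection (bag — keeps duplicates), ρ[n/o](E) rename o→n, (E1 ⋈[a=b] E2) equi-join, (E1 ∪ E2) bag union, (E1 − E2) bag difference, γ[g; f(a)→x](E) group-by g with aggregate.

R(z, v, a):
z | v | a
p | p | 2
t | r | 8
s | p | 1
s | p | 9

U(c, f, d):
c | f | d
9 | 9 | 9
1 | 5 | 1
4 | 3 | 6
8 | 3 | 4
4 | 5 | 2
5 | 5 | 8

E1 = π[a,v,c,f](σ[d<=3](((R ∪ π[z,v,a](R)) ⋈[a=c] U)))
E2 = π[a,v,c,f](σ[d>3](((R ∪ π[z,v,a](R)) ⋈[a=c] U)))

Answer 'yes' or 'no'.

E1 row counts bottom-up:
  R → 4
  R → 4
  π[z,v,a](R) → 4
  (R ∪ π[z,v,a](R)) → 8
  U → 6
  ((R ∪ π[z,v,a](R)) ⋈[a=c] U) → 6
  σ[d<=3](((R ∪ π[z,v,a](R)) ⋈[a=c] U)) → 2
  π[a,v,c,f](σ[d<=3](((R ∪ π[z,v,a](R)) ⋈[a=c] U))) → 2
E2 row counts bottom-up:
  R → 4
  R → 4
  π[z,v,a](R) → 4
  (R ∪ π[z,v,a](R)) → 8
  U → 6
  ((R ∪ π[z,v,a](R)) ⋈[a=c] U) → 6
  σ[d>3](((R ∪ π[z,v,a](R)) ⋈[a=c] U)) → 4
  π[a,v,c,f](σ[d>3](((R ∪ π[z,v,a](R)) ⋈[a=c] U))) → 4

E1 result:
a | v | c | f
1 | p | 1 | 5
1 | p | 1 | 5
E2 result:
a | v | c | f
8 | r | 8 | 3
8 | r | 8 | 3
9 | p | 9 | 9
9 | p | 9 | 9
Witness: (8, 'r', 8, 3) appears 0× in E1 but 2× in E2.

no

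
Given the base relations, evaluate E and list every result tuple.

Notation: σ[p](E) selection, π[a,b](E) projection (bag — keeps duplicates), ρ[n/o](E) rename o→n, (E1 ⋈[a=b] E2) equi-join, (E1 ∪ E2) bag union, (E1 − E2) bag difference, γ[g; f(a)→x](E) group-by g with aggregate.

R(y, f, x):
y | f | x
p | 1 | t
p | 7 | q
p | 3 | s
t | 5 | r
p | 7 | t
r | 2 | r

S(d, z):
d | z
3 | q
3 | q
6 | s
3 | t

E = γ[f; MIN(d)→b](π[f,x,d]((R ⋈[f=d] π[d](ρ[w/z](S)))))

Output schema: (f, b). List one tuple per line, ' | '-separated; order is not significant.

Stepwise |·|:
  R → 6
  S → 4
  ρ[w/z](S) → 4
  π[d](ρ[w/z](S)) → 4
  (R ⋈[f=d] π[d](ρ[w/z](S))) → 3
  π[f,x,d]((R ⋈[f=d] π[d](ρ[w/z](S)))) → 3
  γ[f; MIN(d)→b](π[f,x,d]((R ⋈[f=d] π[d](ρ[w/z](S))))) → 1

== RESULT ==
f | b
3 | 3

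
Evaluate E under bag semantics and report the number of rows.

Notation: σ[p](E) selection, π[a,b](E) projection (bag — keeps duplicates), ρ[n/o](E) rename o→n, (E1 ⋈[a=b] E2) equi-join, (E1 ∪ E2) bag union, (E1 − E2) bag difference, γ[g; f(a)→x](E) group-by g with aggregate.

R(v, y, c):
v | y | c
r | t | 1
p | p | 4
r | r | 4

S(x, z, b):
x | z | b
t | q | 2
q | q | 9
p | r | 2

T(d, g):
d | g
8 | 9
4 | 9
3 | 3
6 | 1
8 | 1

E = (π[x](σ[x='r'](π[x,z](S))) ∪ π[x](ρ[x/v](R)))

Subexpression sizes:
  S → 3
  π[x,z](S) → 3
  σ[x='r'](π[x,z](S)) → 0
  π[x](σ[x='r'](π[x,z](S))) → 0
  R → 3
  ρ[x/v](R) → 3
  π[x](ρ[x/v](R)) → 3
  (π[x](σ[x='r'](π[x,z](S))) ∪ π[x](ρ[x/v](R))) → 3

|E| = 3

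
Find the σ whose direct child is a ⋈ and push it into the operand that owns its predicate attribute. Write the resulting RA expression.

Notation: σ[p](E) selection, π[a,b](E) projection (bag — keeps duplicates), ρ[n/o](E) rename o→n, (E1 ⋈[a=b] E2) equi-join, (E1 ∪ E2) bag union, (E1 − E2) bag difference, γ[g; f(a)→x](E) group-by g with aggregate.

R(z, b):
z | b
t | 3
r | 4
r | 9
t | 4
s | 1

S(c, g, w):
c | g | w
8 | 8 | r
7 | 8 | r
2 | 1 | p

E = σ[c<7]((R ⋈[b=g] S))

σ filters on c, owned by the right side.
E' = (R ⋈[b=g] σ[c<7](S))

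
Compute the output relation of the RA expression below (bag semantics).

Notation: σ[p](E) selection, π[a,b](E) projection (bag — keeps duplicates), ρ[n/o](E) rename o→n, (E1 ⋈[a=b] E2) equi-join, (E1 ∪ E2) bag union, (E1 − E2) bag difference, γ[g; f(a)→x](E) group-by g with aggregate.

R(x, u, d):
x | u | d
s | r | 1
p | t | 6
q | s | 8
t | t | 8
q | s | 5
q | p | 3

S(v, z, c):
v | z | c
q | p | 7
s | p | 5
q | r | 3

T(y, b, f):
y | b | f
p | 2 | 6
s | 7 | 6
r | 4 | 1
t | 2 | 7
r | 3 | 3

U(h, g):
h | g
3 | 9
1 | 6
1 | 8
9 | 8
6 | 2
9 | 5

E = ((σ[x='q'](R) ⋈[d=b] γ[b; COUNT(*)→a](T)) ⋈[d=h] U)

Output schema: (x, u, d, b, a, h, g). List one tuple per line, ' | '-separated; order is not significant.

Per-node cardinality:
  R → 6
  σ[x='q'](R) → 3
  T → 5
  γ[b; COUNT(*)→a](T) → 4
  (σ[x='q'](R) ⋈[d=b] γ[b; COUNT(*)→a](T)) → 1
  U → 6
  ((σ[x='q'](R) ⋈[d=b] γ[b; COUNT(*)→a](T)) ⋈[d=h] U) → 1

== RESULT ==
x | u | d | b | a | h | g
q | p | 3 | 3 | 1 | 3 | 9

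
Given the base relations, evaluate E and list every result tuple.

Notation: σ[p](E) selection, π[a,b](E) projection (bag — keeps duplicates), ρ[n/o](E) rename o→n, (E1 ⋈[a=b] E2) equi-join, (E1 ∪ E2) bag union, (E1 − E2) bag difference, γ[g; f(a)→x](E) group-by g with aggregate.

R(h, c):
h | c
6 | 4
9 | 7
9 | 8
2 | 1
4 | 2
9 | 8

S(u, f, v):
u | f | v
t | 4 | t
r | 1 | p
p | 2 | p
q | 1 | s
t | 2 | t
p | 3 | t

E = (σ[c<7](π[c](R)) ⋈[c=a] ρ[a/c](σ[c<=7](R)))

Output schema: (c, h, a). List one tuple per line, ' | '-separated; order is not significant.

Per-node cardinality:
  R → 6
  π[c](R) → 6
  σ[c<7](π[c](R)) → 3
  R → 6
  σ[c<=7](R) → 4
  ρ[a/c](σ[c<=7](R)) → 4
  (σ[c<7](π[c](R)) ⋈[c=a] ρ[a/c](σ[c<=7](R))) → 3

== RESULT ==
c | h | a
1 | 2 | 1
2 | 4 | 2
4 | 6 | 4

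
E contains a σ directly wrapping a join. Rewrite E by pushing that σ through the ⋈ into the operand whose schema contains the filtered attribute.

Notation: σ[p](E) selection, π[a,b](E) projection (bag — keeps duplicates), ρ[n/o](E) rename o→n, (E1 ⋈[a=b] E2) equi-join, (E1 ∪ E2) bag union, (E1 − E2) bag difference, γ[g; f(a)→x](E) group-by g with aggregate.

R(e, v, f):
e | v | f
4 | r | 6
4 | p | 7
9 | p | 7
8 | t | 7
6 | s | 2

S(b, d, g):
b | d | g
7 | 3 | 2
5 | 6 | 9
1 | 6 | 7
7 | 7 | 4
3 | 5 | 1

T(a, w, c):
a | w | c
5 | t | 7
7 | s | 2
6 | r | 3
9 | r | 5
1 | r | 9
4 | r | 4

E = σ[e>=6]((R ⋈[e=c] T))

σ filters on e, owned by the left side.
E' = (σ[e>=6](R) ⋈[e=c] T)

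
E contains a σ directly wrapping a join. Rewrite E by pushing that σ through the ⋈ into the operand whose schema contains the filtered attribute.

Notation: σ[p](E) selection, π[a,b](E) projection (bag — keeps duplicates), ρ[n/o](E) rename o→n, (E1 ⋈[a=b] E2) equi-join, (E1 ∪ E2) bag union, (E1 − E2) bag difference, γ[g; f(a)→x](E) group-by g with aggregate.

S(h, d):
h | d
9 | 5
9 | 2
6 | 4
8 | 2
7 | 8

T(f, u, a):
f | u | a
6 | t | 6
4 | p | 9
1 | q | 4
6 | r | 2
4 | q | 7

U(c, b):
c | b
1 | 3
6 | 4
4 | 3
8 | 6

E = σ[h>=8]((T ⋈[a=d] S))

σ filters on h, owned by the right side.
E' = (T ⋈[a=d] σ[h>=8](S))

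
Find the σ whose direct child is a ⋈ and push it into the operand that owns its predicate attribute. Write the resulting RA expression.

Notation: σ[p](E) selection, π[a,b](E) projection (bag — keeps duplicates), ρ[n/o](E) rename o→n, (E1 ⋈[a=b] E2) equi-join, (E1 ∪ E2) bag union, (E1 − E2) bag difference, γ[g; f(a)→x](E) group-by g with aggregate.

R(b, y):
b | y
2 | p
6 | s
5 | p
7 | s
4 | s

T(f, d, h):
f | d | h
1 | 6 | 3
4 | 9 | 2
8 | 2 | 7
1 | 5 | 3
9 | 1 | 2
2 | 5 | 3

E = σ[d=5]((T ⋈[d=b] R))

σ filters on d, owned by the left side.
E' = (σ[d=5](T) ⋈[d=b] R)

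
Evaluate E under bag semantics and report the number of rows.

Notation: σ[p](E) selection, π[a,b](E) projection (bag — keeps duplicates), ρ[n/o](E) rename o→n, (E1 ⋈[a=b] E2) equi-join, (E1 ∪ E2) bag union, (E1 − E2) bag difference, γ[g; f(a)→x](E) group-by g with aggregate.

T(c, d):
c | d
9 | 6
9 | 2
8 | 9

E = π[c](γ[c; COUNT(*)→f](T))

Subexpression sizes:
  T → 3
  γ[c; COUNT(*)→f](T) → 2
  π[c](γ[c; COUNT(*)→f](T)) → 2

|E| = 2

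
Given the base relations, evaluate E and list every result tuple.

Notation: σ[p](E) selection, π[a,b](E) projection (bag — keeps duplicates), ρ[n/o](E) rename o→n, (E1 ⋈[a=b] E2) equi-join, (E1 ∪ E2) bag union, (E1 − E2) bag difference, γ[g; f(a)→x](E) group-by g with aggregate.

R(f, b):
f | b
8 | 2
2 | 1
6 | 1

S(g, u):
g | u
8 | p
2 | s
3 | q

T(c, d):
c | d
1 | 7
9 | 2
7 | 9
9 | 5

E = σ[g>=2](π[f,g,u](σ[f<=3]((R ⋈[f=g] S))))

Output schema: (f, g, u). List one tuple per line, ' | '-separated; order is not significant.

Row counts bottom-up:
  R → 3
  S → 3
  (R ⋈[f=g] S) → 2
  σ[f<=3]((R ⋈[f=g] S)) → 1
  π[f,g,u](σ[f<=3]((R ⋈[f=g] S))) → 1
  σ[g>=2](π[f,g,u](σ[f<=3]((R ⋈[f=g] S)))) → 1

== RESULT ==
f | g | u
2 | 2 | s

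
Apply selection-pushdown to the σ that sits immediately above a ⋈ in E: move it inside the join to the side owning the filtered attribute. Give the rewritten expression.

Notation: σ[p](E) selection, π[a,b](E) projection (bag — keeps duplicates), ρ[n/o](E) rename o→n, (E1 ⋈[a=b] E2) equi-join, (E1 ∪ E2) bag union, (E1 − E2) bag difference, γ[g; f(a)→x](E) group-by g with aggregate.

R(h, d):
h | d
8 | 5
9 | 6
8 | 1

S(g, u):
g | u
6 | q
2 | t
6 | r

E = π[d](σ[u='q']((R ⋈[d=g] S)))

σ filters on u, owned by the right side.
E' = π[d]((R ⋈[d=g] σ[u='q'](S)))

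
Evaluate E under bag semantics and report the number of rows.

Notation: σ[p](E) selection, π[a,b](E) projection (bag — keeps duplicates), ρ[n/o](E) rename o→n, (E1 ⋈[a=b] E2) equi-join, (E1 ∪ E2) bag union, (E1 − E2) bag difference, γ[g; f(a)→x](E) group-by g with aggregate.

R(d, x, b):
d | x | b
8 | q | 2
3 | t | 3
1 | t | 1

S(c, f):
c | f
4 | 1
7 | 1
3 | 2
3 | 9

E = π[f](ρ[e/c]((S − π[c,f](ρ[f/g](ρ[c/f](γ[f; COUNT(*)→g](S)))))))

Subexpression sizes:
  S → 4
  S → 4
  γ[f; COUNT(*)→g](S) → 3
  ρ[c/f](γ[f; COUNT(*)→g](S)) → 3
  ρ[f/g](ρ[c/f](γ[f; COUNT(*)→g](S))) → 3
  π[c,f](ρ[f/g](ρ[c/f](γ[f; COUNT(*)→g](S)))) → 3
  (S − π[c,f](ρ[f/g](ρ[c/f](γ[f; COUNT(*)→g](S))))) → 4
  ρ[e/c]((S − π[c,f](ρ[f/g](ρ[c/f](γ[f; COUNT(*)→g](S)))))) → 4
  π[f](ρ[e/c]((S − π[c,f](ρ[f/g](ρ[c/f](γ[f; COUNT(*)→g](S))))))) → 4

|E| = 4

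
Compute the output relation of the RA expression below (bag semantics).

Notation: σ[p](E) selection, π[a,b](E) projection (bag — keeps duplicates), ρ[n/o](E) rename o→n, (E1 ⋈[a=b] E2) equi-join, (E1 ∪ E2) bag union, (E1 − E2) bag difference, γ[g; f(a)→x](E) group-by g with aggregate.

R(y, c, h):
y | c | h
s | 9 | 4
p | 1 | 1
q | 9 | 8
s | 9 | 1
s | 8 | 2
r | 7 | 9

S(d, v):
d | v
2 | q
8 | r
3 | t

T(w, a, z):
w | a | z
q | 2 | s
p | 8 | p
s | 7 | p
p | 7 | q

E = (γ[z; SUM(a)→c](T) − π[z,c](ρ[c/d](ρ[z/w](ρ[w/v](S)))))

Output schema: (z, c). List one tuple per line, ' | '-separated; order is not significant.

Subexpression sizes:
  T → 4
  γ[z; SUM(a)→c](T) → 3
  S → 3
  ρ[w/v](S) → 3
  ρ[z/w](ρ[w/v](S)) → 3
  ρ[c/d](ρ[z/w](ρ[w/v](S))) → 3
  π[z,c](ρ[c/d](ρ[z/w](ρ[w/v](S)))) → 3
  (γ[z; SUM(a)→c](T) − π[z,c](ρ[c/d](ρ[z/w](ρ[w/v](S))))) → 3

== RESULT ==
z | c
p | 15
q | 7
s | 2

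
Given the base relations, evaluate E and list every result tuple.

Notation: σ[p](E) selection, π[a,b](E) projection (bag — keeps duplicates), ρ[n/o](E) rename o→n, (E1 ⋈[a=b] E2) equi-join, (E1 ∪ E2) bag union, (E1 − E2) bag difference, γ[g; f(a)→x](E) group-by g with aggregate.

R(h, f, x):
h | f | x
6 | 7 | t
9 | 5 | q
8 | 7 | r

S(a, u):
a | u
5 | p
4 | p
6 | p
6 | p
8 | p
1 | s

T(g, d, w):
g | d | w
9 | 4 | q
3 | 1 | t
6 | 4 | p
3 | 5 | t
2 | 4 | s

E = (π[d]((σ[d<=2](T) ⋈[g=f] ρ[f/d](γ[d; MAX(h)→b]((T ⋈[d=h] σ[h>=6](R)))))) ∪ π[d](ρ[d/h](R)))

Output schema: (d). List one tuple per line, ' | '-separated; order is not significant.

Per-node cardinality:
  T → 5
  σ[d<=2](T) → 1
  T → 5
  R → 3
  σ[h>=6](R) → 3
  (T ⋈[d=h] σ[h>=6](R)) → 0
  γ[d; MAX(h)→b]((T ⋈[d=h] σ[h>=6](R))) → 0
  ρ[f/d](γ[d; MAX(h)→b]((T ⋈[d=h] σ[h>=6](R)))) → 0
  (σ[d<=2](T) ⋈[g=f] ρ[f/d](γ[d; MAX(h)→b]((T ⋈[d=h] σ[h>=6](R))))) → 0
  π[d]((σ[d<=2](T) ⋈[g=f] ρ[f/d](γ[d; MAX(h)→b]((T ⋈[d=h] σ[h>=6](R)))))) → 0
  R → 3
  ρ[d/h](R) → 3
  π[d](ρ[d/h](R)) → 3
  (π[d]((σ[d<=2](T) ⋈[g=f] ρ[f/d](γ[d; MAX(h)→b]((T ⋈[d=h] σ[h>=6](R)))))) ∪ π[d](ρ[d/h](R))) → 3

== RESULT ==
d
6
8
9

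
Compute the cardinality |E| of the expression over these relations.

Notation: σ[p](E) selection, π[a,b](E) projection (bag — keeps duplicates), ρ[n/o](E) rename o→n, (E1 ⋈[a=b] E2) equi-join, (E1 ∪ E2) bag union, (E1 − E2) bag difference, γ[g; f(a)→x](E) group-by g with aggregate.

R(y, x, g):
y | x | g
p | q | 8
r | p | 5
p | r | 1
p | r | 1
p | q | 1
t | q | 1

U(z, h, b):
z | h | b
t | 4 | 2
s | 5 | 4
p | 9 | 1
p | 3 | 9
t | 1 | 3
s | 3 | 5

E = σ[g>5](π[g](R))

Subexpression sizes:
  R → 6
  π[g](R) → 6
  σ[g>5](π[g](R)) → 1

|E| = 1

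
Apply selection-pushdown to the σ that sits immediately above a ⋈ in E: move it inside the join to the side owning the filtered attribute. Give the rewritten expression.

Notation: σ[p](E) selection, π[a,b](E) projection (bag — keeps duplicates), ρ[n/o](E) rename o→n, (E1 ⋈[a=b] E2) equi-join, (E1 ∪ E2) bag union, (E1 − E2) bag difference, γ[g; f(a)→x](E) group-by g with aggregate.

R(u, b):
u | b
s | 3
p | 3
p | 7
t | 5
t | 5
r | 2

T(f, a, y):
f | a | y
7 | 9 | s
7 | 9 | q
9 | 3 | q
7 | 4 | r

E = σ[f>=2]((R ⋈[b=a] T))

σ filters on f, owned by the right side.
E' = (R ⋈[b=a] σ[f>=2](T))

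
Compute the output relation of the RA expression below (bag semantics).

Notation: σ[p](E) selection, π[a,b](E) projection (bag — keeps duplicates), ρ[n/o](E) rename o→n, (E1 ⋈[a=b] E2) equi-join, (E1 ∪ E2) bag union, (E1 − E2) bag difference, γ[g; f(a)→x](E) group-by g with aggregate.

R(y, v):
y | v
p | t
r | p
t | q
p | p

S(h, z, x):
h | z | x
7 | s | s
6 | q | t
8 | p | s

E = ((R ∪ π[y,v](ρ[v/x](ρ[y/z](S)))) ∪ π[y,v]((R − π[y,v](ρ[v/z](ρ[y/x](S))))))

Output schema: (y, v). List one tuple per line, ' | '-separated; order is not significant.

Stepwise |·|:
  R → 4
  S → 3
  ρ[y/z](S) → 3
  ρ[v/x](ρ[y/z](S)) → 3
  π[y,v](ρ[v/x](ρ[y/z](S))) → 3
  (R ∪ π[y,v](ρ[v/x](ρ[y/z](S)))) → 7
  R → 4
  S → 3
  ρ[y/x](S) → 3
  ρ[v/z](ρ[y/x](S)) → 3
  π[y,v](ρ[v/z](ρ[y/x](S))) → 3
  (R − π[y,v](ρ[v/z](ρ[y/x](S)))) → 3
  π[y,v]((R − π[y,v](ρ[v/z](ρ[y/x](S))))) → 3
  ((R ∪ π[y,v](ρ[v/x](ρ[y/z](S)))) ∪ π[y,v]((R − π[y,v](ρ[v/z](ρ[y/x](S)))))) → 10

== RESULT ==
y | v
p | p
p | p
p | s
p | t
p | t
q | t
r | p
r | p
s | s
t | q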